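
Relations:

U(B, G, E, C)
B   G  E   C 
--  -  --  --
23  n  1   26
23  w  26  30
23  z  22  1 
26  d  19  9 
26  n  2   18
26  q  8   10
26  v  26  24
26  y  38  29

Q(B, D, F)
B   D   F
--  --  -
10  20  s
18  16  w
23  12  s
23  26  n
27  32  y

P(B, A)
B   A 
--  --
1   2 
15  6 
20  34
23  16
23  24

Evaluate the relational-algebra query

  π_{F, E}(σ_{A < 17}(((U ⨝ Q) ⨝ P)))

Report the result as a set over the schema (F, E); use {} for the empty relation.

{(n, 1), (n, 22), (n, 26), (s, 1), (s, 22), (s, 26)}

Natural join on B: {(23, n, 1, 26, 12, s), (23, n, 1, 26, 26, n), (23, w, 26, 30, 12, s), (23, w, 26, 30, 26, n), (23, z, 22, 1, 12, s), (23, z, 22, 1, 26, n)}
Natural join on B: {(23, n, 1, 26, 12, s, 16), (23, n, 1, 26, 12, s, 24), (23, n, 1, 26, 26, n, 16), (23, n, 1, 26, 26, n, 24), (23, w, 26, 30, 12, s, 16), (23, w, 26, 30, 12, s, 24), (23, w, 26, 30, 26, n, 16), (23, w, 26, 30, 26, n, 24), (23, z, 22, 1, 12, s, 16), (23, z, 22, 1, 12, s, 24), (23, z, 22, 1, 26, n, 16), (23, z, 22, 1, 26, n, 24)}
Filtering on A < 17 leaves {(23, n, 1, 26, 12, s, 16), (23, n, 1, 26, 26, n, 16), (23, w, 26, 30, 12, s, 16), (23, w, 26, 30, 26, n, 16), (23, z, 22, 1, 12, s, 16), (23, z, 22, 1, 26, n, 16)}.
π_{F, E} gives {(n, 1), (n, 22), (n, 26), (s, 1), (s, 22), (s, 26)}.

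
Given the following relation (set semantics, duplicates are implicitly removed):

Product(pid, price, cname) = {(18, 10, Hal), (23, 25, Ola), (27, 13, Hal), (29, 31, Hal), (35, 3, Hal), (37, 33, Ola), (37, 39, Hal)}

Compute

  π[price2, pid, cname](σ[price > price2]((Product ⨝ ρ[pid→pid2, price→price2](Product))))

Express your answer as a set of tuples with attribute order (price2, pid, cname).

{(10, 27, Hal), (10, 29, Hal), (10, 37, Hal), (13, 29, Hal), (13, 37, Hal), (25, 37, Ola), (3, 18, Hal), (3, 27, Hal), (3, 29, Hal), (3, 37, Hal), (31, 37, Hal)}

ρ[pid→pid2, price→price2]: schema becomes (pid2, price2, cname); tuples unchanged.
Natural join on cname: {(18, 10, Hal, 18, 10), (18, 10, Hal, 27, 13), (18, 10, Hal, 29, 31), (18, 10, Hal, 35, 3), (18, 10, Hal, 37, 39), (23, 25, Ola, 23, 25), (23, 25, Ola, 37, 33), (27, 13, Hal, 18, 10), (27, 13, Hal, 27, 13), (27, 13, Hal, 29, 31), (27, 13, Hal, 35, 3), (27, 13, Hal, 37, 39), (29, 31, Hal, 18, 10), (29, 31, Hal, 27, 13), (29, 31, Hal, 29, 31), (29, 31, Hal, 35, 3), (29, 31, Hal, 37, 39), (35, 3, Hal, 18, 10), (35, 3, Hal, 27, 13), (35, 3, Hal, 29, 31), (35, 3, Hal, 35, 3), (35, 3, Hal, 37, 39), (37, 33, Ola, 23, 25), (37, 33, Ola, 37, 33), (37, 39, Hal, 18, 10), (37, 39, Hal, 27, 13), (37, 39, Hal, 29, 31), (37, 39, Hal, 35, 3), (37, 39, Hal, 37, 39)}
Filtering on price > price2 leaves {(18, 10, Hal, 35, 3), (27, 13, Hal, 18, 10), (27, 13, Hal, 35, 3), (29, 31, Hal, 18, 10), (29, 31, Hal, 27, 13), (29, 31, Hal, 35, 3), (37, 33, Ola, 23, 25), (37, 39, Hal, 18, 10), (37, 39, Hal, 27, 13), (37, 39, Hal, 29, 31), (37, 39, Hal, 35, 3)}.
π_{price2, pid, cname} gives {(10, 27, Hal), (10, 29, Hal), (10, 37, Hal), (13, 29, Hal), (13, 37, Hal), (25, 37, Ola), (3, 18, Hal), (3, 27, Hal), (3, 29, Hal), (3, 37, Hal), (31, 37, Hal)}.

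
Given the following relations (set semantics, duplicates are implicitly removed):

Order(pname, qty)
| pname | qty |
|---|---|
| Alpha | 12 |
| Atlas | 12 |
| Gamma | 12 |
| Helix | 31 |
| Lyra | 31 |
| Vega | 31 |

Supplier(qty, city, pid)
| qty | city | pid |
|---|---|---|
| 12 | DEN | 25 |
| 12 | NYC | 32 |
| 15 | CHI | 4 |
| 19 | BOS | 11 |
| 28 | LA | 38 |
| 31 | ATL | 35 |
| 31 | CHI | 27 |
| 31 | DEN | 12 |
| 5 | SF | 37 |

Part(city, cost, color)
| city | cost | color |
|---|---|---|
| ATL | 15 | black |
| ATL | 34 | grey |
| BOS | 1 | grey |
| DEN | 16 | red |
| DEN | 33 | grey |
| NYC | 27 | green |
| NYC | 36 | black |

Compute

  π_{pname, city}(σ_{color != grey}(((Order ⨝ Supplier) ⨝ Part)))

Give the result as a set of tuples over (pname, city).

{(Alpha, DEN), (Alpha, NYC), (Atlas, DEN), (Atlas, NYC), (Gamma, DEN), (Gamma, NYC), (Helix, ATL), (Helix, DEN), (Lyra, ATL), (Lyra, DEN), (Vega, ATL), (Vega, DEN)}

Natural join on qty: {(Alpha, 12, DEN, 25), (Alpha, 12, NYC, 32), (Atlas, 12, DEN, 25), (Atlas, 12, NYC, 32), (Gamma, 12, DEN, 25), (Gamma, 12, NYC, 32), (Helix, 31, ATL, 35), (Helix, 31, CHI, 27), (Helix, 31, DEN, 12), (Lyra, 31, ATL, 35), (Lyra, 31, CHI, 27), (Lyra, 31, DEN, 12), (Vega, 31, ATL, 35), (Vega, 31, CHI, 27), (Vega, 31, DEN, 12)}
Natural join on city: {(Alpha, 12, DEN, 25, 16, red), (Alpha, 12, DEN, 25, 33, grey), (Alpha, 12, NYC, 32, 27, green), (Alpha, 12, NYC, 32, 36, black), (Atlas, 12, DEN, 25, 16, red), (Atlas, 12, DEN, 25, 33, grey), (Atlas, 12, NYC, 32, 27, green), (Atlas, 12, NYC, 32, 36, black), (Gamma, 12, DEN, 25, 16, red), (Gamma, 12, DEN, 25, 33, grey), (Gamma, 12, NYC, 32, 27, green), (Gamma, 12, NYC, 32, 36, black), (Helix, 31, ATL, 35, 15, black), (Helix, 31, ATL, 35, 34, grey), (Helix, 31, DEN, 12, 16, red), (Helix, 31, DEN, 12, 33, grey), (Lyra, 31, ATL, 35, 15, black), (Lyra, 31, ATL, 35, 34, grey), (Lyra, 31, DEN, 12, 16, red), (Lyra, 31, DEN, 12, 33, grey), (Vega, 31, ATL, 35, 15, black), (Vega, 31, ATL, 35, 34, grey), (Vega, 31, DEN, 12, 16, red), (Vega, 31, DEN, 12, 33, grey)}
Selection color != grey: {(Alpha, 12, DEN, 25, 16, red), (Alpha, 12, NYC, 32, 27, green), (Alpha, 12, NYC, 32, 36, black), (Atlas, 12, DEN, 25, 16, red), (Atlas, 12, NYC, 32, 27, green), (Atlas, 12, NYC, 32, 36, black), (Gamma, 12, DEN, 25, 16, red), (Gamma, 12, NYC, 32, 27, green), (Gamma, 12, NYC, 32, 36, black), (Helix, 31, ATL, 35, 15, black), (Helix, 31, DEN, 12, 16, red), (Lyra, 31, ATL, 35, 15, black), (Lyra, 31, DEN, 12, 16, red), (Vega, 31, ATL, 35, 15, black), (Vega, 31, DEN, 12, 16, red)}
π[pname, city]: project onto (pname, city) (3 duplicate(s) eliminated) → {(Alpha, DEN), (Alpha, NYC), (Atlas, DEN), (Atlas, NYC), (Gamma, DEN), (Gamma, NYC), (Helix, ATL), (Helix, DEN), (Lyra, ATL), (Lyra, DEN), (Vega, ATL), (Vega, DEN)}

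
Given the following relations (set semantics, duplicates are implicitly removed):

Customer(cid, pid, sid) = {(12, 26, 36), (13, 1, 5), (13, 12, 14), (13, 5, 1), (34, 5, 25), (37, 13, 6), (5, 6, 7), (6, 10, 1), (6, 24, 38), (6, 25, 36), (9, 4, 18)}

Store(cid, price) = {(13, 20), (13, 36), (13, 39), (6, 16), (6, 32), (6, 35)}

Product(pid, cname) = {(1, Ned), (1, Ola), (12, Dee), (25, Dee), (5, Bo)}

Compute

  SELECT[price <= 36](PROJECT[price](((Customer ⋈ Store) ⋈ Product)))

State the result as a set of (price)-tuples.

{16, 20, 32, 35, 36}

Joining Customer and Store on cid yields {(13, 1, 5, 20), (13, 1, 5, 36), (13, 1, 5, 39), (13, 12, 14, 20), (13, 12, 14, 36), (13, 12, 14, 39), (13, 5, 1, 20), (13, 5, 1, 36), (13, 5, 1, 39), (6, 10, 1, 16), (6, 10, 1, 32), (6, 10, 1, 35), (6, 24, 38, 16), (6, 24, 38, 32), (6, 24, 38, 35), (6, 25, 36, 16), (6, 25, 36, 32), (6, 25, 36, 35)}.
Joining (Customer ⋈ Store) and Product on pid yields {(13, 1, 5, 20, Ned), (13, 1, 5, 20, Ola), (13, 1, 5, 36, Ned), (13, 1, 5, 36, Ola), (13, 1, 5, 39, Ned), (13, 1, 5, 39, Ola), (13, 12, 14, 20, Dee), (13, 12, 14, 36, Dee), (13, 12, 14, 39, Dee), (13, 5, 1, 20, Bo), (13, 5, 1, 36, Bo), (13, 5, 1, 39, Bo), (6, 25, 36, 16, Dee), (6, 25, 36, 32, Dee), (6, 25, 36, 35, Dee)}.
π_{price} gives {16, 20, 32, 35, 36, 39} (9 duplicate(s) eliminated).
Selection price <= 36: {16, 20, 32, 35, 36}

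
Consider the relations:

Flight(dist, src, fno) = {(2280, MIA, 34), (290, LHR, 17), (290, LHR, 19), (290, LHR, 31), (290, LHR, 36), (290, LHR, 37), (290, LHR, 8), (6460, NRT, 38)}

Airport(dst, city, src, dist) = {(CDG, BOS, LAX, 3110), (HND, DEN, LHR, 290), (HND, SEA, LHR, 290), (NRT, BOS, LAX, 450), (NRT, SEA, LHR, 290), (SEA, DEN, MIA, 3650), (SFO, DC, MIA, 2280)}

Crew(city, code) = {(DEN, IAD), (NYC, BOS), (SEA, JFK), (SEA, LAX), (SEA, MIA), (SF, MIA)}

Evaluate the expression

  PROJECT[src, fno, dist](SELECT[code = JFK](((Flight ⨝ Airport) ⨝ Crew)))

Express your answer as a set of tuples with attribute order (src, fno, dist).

{(LHR, 17, 290), (LHR, 19, 290), (LHR, 31, 290), (LHR, 36, 290), (LHR, 37, 290), (LHR, 8, 290)}

Natural join on dist, src: {(2280, MIA, 34, SFO, DC), (290, LHR, 17, HND, DEN), (290, LHR, 17, HND, SEA), (290, LHR, 17, NRT, SEA), (290, LHR, 19, HND, DEN), (290, LHR, 19, HND, SEA), (290, LHR, 19, NRT, SEA), (290, LHR, 31, HND, DEN), (290, LHR, 31, HND, SEA), (290, LHR, 31, NRT, SEA), (290, LHR, 36, HND, DEN), (290, LHR, 36, HND, SEA), (290, LHR, 36, NRT, SEA), (290, LHR, 37, HND, DEN), (290, LHR, 37, HND, SEA), (290, LHR, 37, NRT, SEA), (290, LHR, 8, HND, DEN), (290, LHR, 8, HND, SEA), (290, LHR, 8, NRT, SEA)}
Natural join on city: {(290, LHR, 17, HND, DEN, IAD), (290, LHR, 17, HND, SEA, JFK), (290, LHR, 17, HND, SEA, LAX), (290, LHR, 17, HND, SEA, MIA), (290, LHR, 17, NRT, SEA, JFK), (290, LHR, 17, NRT, SEA, LAX), (290, LHR, 17, NRT, SEA, MIA), (290, LHR, 19, HND, DEN, IAD), (290, LHR, 19, HND, SEA, JFK), (290, LHR, 19, HND, SEA, LAX), (290, LHR, 19, HND, SEA, MIA), (290, LHR, 19, NRT, SEA, JFK), (290, LHR, 19, NRT, SEA, LAX), (290, LHR, 19, NRT, SEA, MIA), (290, LHR, 31, HND, DEN, IAD), (290, LHR, 31, HND, SEA, JFK), (290, LHR, 31, HND, SEA, LAX), (290, LHR, 31, HND, SEA, MIA), (290, LHR, 31, NRT, SEA, JFK), (290, LHR, 31, NRT, SEA, LAX), (290, LHR, 31, NRT, SEA, MIA), (290, LHR, 36, HND, DEN, IAD), (290, LHR, 36, HND, SEA, JFK), (290, LHR, 36, HND, SEA, LAX), (290, LHR, 36, HND, SEA, MIA), (290, LHR, 36, NRT, SEA, JFK), (290, LHR, 36, NRT, SEA, LAX), (290, LHR, 36, NRT, SEA, MIA), (290, LHR, 37, HND, DEN, IAD), (290, LHR, 37, HND, SEA, JFK), (290, LHR, 37, HND, SEA, LAX), (290, LHR, 37, HND, SEA, MIA), (290, LHR, 37, NRT, SEA, JFK), (290, LHR, 37, NRT, SEA, LAX), (290, LHR, 37, NRT, SEA, MIA), (290, LHR, 8, HND, DEN, IAD), (290, LHR, 8, HND, SEA, JFK), (290, LHR, 8, HND, SEA, LAX), (290, LHR, 8, HND, SEA, MIA), (290, LHR, 8, NRT, SEA, JFK), (290, LHR, 8, NRT, SEA, LAX), (290, LHR, 8, NRT, SEA, MIA)}
Apply σ_{code = JFK}; surviving tuples: {(290, LHR, 17, HND, SEA, JFK), (290, LHR, 17, NRT, SEA, JFK), (290, LHR, 19, HND, SEA, JFK), (290, LHR, 19, NRT, SEA, JFK), (290, LHR, 31, HND, SEA, JFK), (290, LHR, 31, NRT, SEA, JFK), (290, LHR, 36, HND, SEA, JFK), (290, LHR, 36, NRT, SEA, JFK), (290, LHR, 37, HND, SEA, JFK), (290, LHR, 37, NRT, SEA, JFK), (290, LHR, 8, HND, SEA, JFK), (290, LHR, 8, NRT, SEA, JFK)}
π_{src, fno, dist} gives {(LHR, 17, 290), (LHR, 19, 290), (LHR, 31, 290), (LHR, 36, 290), (LHR, 37, 290), (LHR, 8, 290)} (6 duplicate(s) eliminated).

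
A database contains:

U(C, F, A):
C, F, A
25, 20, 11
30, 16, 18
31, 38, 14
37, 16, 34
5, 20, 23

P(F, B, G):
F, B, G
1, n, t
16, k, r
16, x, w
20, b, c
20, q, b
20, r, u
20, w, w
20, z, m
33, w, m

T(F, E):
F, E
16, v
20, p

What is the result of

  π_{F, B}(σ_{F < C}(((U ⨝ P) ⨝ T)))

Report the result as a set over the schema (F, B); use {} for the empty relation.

{(16, k), (16, x), (20, b), (20, q), (20, r), (20, w), (20, z)}

U ⋈ P (natural join on F): {(25, 20, 11, b, c), (25, 20, 11, q, b), (25, 20, 11, r, u), (25, 20, 11, w, w), (25, 20, 11, z, m), (30, 16, 18, k, r), (30, 16, 18, x, w), (37, 16, 34, k, r), (37, 16, 34, x, w), (5, 20, 23, b, c), (5, 20, 23, q, b), (5, 20, 23, r, u), (5, 20, 23, w, w), (5, 20, 23, z, m)}
(U ⨝ P) ⋈ T (natural join on F): {(25, 20, 11, b, c, p), (25, 20, 11, q, b, p), (25, 20, 11, r, u, p), (25, 20, 11, w, w, p), (25, 20, 11, z, m, p), (30, 16, 18, k, r, v), (30, 16, 18, x, w, v), (37, 16, 34, k, r, v), (37, 16, 34, x, w, v), (5, 20, 23, b, c, p), (5, 20, 23, q, b, p), (5, 20, 23, r, u, p), (5, 20, 23, w, w, p), (5, 20, 23, z, m, p)}
Apply σ_{F < C}; surviving tuples: {(25, 20, 11, b, c, p), (25, 20, 11, q, b, p), (25, 20, 11, r, u, p), (25, 20, 11, w, w, p), (25, 20, 11, z, m, p), (30, 16, 18, k, r, v), (30, 16, 18, x, w, v), (37, 16, 34, k, r, v), (37, 16, 34, x, w, v)}
π_{F, B} gives {(16, k), (16, x), (20, b), (20, q), (20, r), (20, w), (20, z)} (2 duplicate(s) eliminated).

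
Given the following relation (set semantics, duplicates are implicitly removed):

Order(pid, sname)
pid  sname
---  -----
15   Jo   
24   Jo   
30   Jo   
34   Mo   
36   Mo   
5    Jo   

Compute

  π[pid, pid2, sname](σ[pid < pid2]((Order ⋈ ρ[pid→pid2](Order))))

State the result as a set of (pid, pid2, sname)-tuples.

ρ[pid→pid2]: schema becomes (pid2, sname); tuples unchanged.
Natural join on sname: {(15, Jo, 15), (15, Jo, 24), (15, Jo, 30), (15, Jo, 5), (24, Jo, 15), (24, Jo, 24), (24, Jo, 30), (24, Jo, 5), (30, Jo, 15), (30, Jo, 24), (30, Jo, 30), (30, Jo, 5), (34, Mo, 34), (34, Mo, 36), (36, Mo, 34), (36, Mo, 36), (5, Jo, 15), (5, Jo, 24), (5, Jo, 30), (5, Jo, 5)}
Apply σ_{pid < pid2}; surviving tuples: {(15, Jo, 24), (15, Jo, 30), (24, Jo, 30), (34, Mo, 36), (5, Jo, 15), (5, Jo, 24), (5, Jo, 30)}
Keep only column(s) pid, pid2, sname: {(15, 24, Jo), (15, 30, Jo), (24, 30, Jo), (34, 36, Mo), (5, 15, Jo), (5, 24, Jo), (5, 30, Jo)}

{(15, 24, Jo), (15, 30, Jo), (24, 30, Jo), (34, 36, Mo), (5, 15, Jo), (5, 24, Jo), (5, 30, Jo)}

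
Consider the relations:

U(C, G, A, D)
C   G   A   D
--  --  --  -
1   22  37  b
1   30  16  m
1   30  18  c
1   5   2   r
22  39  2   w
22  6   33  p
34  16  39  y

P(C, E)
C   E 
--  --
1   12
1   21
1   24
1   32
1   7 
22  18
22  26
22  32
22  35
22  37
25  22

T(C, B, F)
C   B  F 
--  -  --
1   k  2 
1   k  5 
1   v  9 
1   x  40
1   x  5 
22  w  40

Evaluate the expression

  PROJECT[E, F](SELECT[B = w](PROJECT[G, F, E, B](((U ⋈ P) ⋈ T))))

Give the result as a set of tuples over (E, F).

{(18, 40), (26, 40), (32, 40), (35, 40), (37, 40)}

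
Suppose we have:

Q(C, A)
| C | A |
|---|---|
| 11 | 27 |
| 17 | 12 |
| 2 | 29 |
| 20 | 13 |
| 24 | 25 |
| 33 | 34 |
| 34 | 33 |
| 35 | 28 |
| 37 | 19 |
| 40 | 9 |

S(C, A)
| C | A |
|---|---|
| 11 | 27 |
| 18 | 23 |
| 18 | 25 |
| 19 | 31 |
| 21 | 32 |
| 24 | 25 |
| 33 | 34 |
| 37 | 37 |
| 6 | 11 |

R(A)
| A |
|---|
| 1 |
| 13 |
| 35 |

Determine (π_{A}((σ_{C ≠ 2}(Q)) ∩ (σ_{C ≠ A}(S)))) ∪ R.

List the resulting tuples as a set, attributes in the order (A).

Apply σ_{C ≠ 2}; surviving tuples: {(11, 27), (17, 12), (20, 13), (24, 25), (33, 34), (34, 33), (35, 28), (37, 19), (40, 9)}
Apply σ_{C ≠ A}; surviving tuples: {(11, 27), (18, 23), (18, 25), (19, 31), (21, 32), (24, 25), (33, 34), (6, 11)}
Set intersection of the two operands is {(11, 27), (24, 25), (33, 34)}.
π_{A} gives {25, 27, 34}.
Set union of the two operands is {1, 13, 25, 27, 34, 35}.

{1, 13, 25, 27, 34, 35}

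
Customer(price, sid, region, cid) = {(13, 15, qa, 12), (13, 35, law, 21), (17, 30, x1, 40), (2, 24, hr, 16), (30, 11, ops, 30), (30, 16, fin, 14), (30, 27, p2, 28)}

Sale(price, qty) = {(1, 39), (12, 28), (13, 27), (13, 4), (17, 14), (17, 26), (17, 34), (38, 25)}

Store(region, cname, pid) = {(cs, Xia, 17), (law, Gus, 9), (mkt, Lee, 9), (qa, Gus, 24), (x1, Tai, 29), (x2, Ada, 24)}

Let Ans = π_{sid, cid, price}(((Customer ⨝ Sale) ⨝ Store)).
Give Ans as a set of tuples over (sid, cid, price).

{(15, 12, 13), (30, 40, 17), (35, 21, 13)}

Customer ⋈ Sale (natural join on price): {(13, 15, qa, 12, 27), (13, 15, qa, 12, 4), (13, 35, law, 21, 27), (13, 35, law, 21, 4), (17, 30, x1, 40, 14), (17, 30, x1, 40, 26), (17, 30, x1, 40, 34)}
(Customer ⨝ Sale) ⋈ Store (natural join on region): {(13, 15, qa, 12, 27, Gus, 24), (13, 15, qa, 12, 4, Gus, 24), (13, 35, law, 21, 27, Gus, 9), (13, 35, law, 21, 4, Gus, 9), (17, 30, x1, 40, 14, Tai, 29), (17, 30, x1, 40, 26, Tai, 29), (17, 30, x1, 40, 34, Tai, 29)}
π_{sid, cid, price} gives {(15, 12, 13), (30, 40, 17), (35, 21, 13)} (4 duplicate(s) eliminated).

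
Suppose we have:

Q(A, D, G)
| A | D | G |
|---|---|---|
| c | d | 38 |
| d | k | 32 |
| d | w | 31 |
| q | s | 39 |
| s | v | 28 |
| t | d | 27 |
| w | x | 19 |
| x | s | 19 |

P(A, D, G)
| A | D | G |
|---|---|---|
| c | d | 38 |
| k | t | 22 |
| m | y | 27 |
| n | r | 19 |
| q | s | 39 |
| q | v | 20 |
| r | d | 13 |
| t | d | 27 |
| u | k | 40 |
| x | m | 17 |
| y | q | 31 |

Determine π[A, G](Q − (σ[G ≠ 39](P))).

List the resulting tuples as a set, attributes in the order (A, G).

{(d, 31), (d, 32), (q, 39), (s, 28), (w, 19), (x, 19)}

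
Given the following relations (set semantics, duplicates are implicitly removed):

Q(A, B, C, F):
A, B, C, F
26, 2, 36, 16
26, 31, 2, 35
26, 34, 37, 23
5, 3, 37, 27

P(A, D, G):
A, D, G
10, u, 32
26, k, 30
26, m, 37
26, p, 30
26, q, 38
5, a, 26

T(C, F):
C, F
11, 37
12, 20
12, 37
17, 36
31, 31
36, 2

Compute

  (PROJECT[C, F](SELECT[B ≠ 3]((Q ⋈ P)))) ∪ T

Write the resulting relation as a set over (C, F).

Q ⋈ P (natural join on A): {(26, 2, 36, 16, k, 30), (26, 2, 36, 16, m, 37), (26, 2, 36, 16, p, 30), (26, 2, 36, 16, q, 38), (26, 31, 2, 35, k, 30), (26, 31, 2, 35, m, 37), (26, 31, 2, 35, p, 30), (26, 31, 2, 35, q, 38), (26, 34, 37, 23, k, 30), (26, 34, 37, 23, m, 37), (26, 34, 37, 23, p, 30), (26, 34, 37, 23, q, 38), (5, 3, 37, 27, a, 26)}
Filtering on B ≠ 3 leaves {(26, 2, 36, 16, k, 30), (26, 2, 36, 16, m, 37), (26, 2, 36, 16, p, 30), (26, 2, 36, 16, q, 38), (26, 31, 2, 35, k, 30), (26, 31, 2, 35, m, 37), (26, 31, 2, 35, p, 30), (26, 31, 2, 35, q, 38), (26, 34, 37, 23, k, 30), (26, 34, 37, 23, m, 37), (26, 34, 37, 23, p, 30), (26, 34, 37, 23, q, 38)}.
π_{C, F} gives {(2, 35), (36, 16), (37, 23)} (9 duplicate(s) eliminated).
Taking the union: {(11, 37), (12, 20), (12, 37), (17, 36), (2, 35), (31, 31), (36, 16), (36, 2), (37, 23)}

{(11, 37), (12, 20), (12, 37), (17, 36), (2, 35), (31, 31), (36, 16), (36, 2), (37, 23)}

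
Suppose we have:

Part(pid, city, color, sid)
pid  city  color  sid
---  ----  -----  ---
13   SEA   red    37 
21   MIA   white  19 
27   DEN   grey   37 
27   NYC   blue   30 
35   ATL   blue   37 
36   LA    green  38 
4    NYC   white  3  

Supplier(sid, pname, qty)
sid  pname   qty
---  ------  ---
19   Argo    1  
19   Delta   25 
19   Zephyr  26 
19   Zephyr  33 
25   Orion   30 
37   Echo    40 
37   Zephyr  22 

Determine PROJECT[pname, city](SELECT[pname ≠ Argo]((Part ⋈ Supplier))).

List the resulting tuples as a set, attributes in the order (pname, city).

{(Delta, MIA), (Echo, ATL), (Echo, DEN), (Echo, SEA), (Zephyr, ATL), (Zephyr, DEN), (Zephyr, MIA), (Zephyr, SEA)}

Part ⋈ Supplier (natural join on sid): {(13, SEA, red, 37, Echo, 40), (13, SEA, red, 37, Zephyr, 22), (21, MIA, white, 19, Argo, 1), (21, MIA, white, 19, Delta, 25), (21, MIA, white, 19, Zephyr, 26), (21, MIA, white, 19, Zephyr, 33), (27, DEN, grey, 37, Echo, 40), (27, DEN, grey, 37, Zephyr, 22), (35, ATL, blue, 37, Echo, 40), (35, ATL, blue, 37, Zephyr, 22)}
Selection pname ≠ Argo: {(13, SEA, red, 37, Echo, 40), (13, SEA, red, 37, Zephyr, 22), (21, MIA, white, 19, Delta, 25), (21, MIA, white, 19, Zephyr, 26), (21, MIA, white, 19, Zephyr, 33), (27, DEN, grey, 37, Echo, 40), (27, DEN, grey, 37, Zephyr, 22), (35, ATL, blue, 37, Echo, 40), (35, ATL, blue, 37, Zephyr, 22)}
Keep only column(s) pname, city (1 duplicate(s) eliminated): {(Delta, MIA), (Echo, ATL), (Echo, DEN), (Echo, SEA), (Zephyr, ATL), (Zephyr, DEN), (Zephyr, MIA), (Zephyr, SEA)}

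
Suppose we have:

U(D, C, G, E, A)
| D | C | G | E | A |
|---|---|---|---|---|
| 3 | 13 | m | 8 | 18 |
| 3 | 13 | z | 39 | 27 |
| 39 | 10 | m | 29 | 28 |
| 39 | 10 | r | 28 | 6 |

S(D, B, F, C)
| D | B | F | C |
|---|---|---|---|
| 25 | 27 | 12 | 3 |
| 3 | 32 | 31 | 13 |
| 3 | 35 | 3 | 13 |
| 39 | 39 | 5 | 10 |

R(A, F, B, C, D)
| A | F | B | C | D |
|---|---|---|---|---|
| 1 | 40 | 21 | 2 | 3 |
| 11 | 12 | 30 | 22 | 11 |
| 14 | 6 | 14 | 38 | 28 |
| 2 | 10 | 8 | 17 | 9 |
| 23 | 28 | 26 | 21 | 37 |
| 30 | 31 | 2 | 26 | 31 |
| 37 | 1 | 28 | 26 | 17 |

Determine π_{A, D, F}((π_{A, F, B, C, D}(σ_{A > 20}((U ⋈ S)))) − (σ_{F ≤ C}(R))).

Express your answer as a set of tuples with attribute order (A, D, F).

Natural join on D, C: {(3, 13, m, 8, 18, 32, 31), (3, 13, m, 8, 18, 35, 3), (3, 13, z, 39, 27, 32, 31), (3, 13, z, 39, 27, 35, 3), (39, 10, m, 29, 28, 39, 5), (39, 10, r, 28, 6, 39, 5)}
Selection A > 20: {(3, 13, z, 39, 27, 32, 31), (3, 13, z, 39, 27, 35, 3), (39, 10, m, 29, 28, 39, 5)}
Keep only column(s) A, F, B, C, D: {(27, 3, 35, 13, 3), (27, 31, 32, 13, 3), (28, 5, 39, 10, 39)}
Selection F ≤ C: {(11, 12, 30, 22, 11), (14, 6, 14, 38, 28), (2, 10, 8, 17, 9), (37, 1, 28, 26, 17)}
Set difference of the two operands is {(27, 3, 35, 13, 3), (27, 31, 32, 13, 3), (28, 5, 39, 10, 39)}.
Keep only column(s) A, D, F: {(27, 3, 3), (27, 3, 31), (28, 39, 5)}

{(27, 3, 3), (27, 3, 31), (28, 39, 5)}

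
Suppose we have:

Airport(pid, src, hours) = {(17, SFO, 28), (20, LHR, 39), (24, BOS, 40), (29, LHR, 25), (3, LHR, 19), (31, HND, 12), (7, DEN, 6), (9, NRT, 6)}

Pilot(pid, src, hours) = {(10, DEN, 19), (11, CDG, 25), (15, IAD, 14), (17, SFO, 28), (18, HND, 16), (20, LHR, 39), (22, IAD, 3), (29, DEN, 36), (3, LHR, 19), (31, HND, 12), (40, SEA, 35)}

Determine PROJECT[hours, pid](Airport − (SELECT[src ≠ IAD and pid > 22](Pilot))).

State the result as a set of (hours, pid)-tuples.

{(19, 3), (25, 29), (28, 17), (39, 20), (40, 24), (6, 7), (6, 9)}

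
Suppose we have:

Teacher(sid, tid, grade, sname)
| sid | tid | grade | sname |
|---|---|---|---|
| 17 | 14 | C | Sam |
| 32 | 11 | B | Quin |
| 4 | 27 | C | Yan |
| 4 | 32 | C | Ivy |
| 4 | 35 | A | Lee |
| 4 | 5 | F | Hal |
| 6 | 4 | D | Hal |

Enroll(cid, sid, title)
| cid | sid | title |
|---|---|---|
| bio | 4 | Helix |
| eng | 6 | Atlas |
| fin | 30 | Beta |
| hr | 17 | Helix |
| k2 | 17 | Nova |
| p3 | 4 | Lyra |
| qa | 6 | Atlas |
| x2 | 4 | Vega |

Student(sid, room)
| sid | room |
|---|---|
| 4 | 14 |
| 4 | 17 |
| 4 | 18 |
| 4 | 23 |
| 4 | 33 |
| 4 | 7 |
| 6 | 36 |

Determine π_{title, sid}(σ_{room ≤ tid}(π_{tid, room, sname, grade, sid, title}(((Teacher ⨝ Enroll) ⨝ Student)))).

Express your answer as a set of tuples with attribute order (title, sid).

{(Helix, 4), (Lyra, 4), (Vega, 4)}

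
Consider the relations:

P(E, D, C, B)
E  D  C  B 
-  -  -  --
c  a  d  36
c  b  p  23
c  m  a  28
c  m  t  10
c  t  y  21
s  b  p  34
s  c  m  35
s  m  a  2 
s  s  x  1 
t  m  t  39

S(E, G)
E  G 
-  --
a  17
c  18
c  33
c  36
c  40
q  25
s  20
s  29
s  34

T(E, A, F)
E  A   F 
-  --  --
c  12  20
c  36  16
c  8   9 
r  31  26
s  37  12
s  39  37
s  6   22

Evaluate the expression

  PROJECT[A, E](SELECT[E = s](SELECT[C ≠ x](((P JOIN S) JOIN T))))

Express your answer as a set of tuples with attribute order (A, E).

{(37, s), (39, s), (6, s)}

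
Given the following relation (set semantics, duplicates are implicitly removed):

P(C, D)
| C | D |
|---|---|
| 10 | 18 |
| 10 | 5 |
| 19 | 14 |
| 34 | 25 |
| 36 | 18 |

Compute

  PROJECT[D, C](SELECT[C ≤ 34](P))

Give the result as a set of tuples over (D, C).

Selection C ≤ 34: {(10, 18), (10, 5), (19, 14), (34, 25)}
π[D, C]: project onto (D, C) → {(14, 19), (18, 10), (25, 34), (5, 10)}

{(14, 19), (18, 10), (25, 34), (5, 10)}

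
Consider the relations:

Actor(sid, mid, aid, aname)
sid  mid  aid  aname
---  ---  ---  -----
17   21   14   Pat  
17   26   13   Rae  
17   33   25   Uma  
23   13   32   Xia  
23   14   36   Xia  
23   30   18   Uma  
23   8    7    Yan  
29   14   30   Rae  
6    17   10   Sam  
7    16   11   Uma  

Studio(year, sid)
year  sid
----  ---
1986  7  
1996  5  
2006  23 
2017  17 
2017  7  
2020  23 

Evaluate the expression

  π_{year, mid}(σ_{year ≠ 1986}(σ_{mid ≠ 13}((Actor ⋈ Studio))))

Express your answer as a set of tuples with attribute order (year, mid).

Actor ⋈ Studio (natural join on sid): {(17, 21, 14, Pat, 2017), (17, 26, 13, Rae, 2017), (17, 33, 25, Uma, 2017), (23, 13, 32, Xia, 2006), (23, 13, 32, Xia, 2020), (23, 14, 36, Xia, 2006), (23, 14, 36, Xia, 2020), (23, 30, 18, Uma, 2006), (23, 30, 18, Uma, 2020), (23, 8, 7, Yan, 2006), (23, 8, 7, Yan, 2020), (7, 16, 11, Uma, 1986), (7, 16, 11, Uma, 2017)}
Filtering on mid ≠ 13 leaves {(17, 21, 14, Pat, 2017), (17, 26, 13, Rae, 2017), (17, 33, 25, Uma, 2017), (23, 14, 36, Xia, 2006), (23, 14, 36, Xia, 2020), (23, 30, 18, Uma, 2006), (23, 30, 18, Uma, 2020), (23, 8, 7, Yan, 2006), (23, 8, 7, Yan, 2020), (7, 16, 11, Uma, 1986), (7, 16, 11, Uma, 2017)}.
Filtering on year ≠ 1986 leaves {(17, 21, 14, Pat, 2017), (17, 26, 13, Rae, 2017), (17, 33, 25, Uma, 2017), (23, 14, 36, Xia, 2006), (23, 14, 36, Xia, 2020), (23, 30, 18, Uma, 2006), (23, 30, 18, Uma, 2020), (23, 8, 7, Yan, 2006), (23, 8, 7, Yan, 2020), (7, 16, 11, Uma, 2017)}.
π[year, mid]: project onto (year, mid) → {(2006, 14), (2006, 30), (2006, 8), (2017, 16), (2017, 21), (2017, 26), (2017, 33), (2020, 14), (2020, 30), (2020, 8)}

{(2006, 14), (2006, 30), (2006, 8), (2017, 16), (2017, 21), (2017, 26), (2017, 33), (2020, 14), (2020, 30), (2020, 8)}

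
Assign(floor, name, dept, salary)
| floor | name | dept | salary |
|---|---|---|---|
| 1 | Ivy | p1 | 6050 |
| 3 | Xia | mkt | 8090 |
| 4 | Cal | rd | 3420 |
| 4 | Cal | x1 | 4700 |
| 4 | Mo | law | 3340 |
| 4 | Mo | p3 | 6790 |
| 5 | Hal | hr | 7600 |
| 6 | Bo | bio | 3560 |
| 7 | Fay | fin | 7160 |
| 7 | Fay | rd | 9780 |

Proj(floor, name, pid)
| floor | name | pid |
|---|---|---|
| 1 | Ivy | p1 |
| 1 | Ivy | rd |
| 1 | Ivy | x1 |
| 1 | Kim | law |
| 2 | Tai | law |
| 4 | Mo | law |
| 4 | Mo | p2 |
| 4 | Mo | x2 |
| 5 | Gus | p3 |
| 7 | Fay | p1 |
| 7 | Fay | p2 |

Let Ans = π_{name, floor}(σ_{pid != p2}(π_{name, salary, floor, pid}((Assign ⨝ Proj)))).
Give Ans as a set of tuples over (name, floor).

{(Fay, 7), (Ivy, 1), (Mo, 4)}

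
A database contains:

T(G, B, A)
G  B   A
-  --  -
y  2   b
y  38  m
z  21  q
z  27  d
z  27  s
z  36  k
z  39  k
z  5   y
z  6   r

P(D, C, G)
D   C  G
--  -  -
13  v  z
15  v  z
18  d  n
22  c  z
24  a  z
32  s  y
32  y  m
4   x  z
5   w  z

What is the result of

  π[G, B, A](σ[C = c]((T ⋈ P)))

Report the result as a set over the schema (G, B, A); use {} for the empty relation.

Joining T and P on G yields {(y, 2, b, 32, s), (y, 38, m, 32, s), (z, 21, q, 13, v), (z, 21, q, 15, v), (z, 21, q, 22, c), (z, 21, q, 24, a), (z, 21, q, 4, x), (z, 21, q, 5, w), (z, 27, d, 13, v), (z, 27, d, 15, v), (z, 27, d, 22, c), (z, 27, d, 24, a), (z, 27, d, 4, x), (z, 27, d, 5, w), (z, 27, s, 13, v), (z, 27, s, 15, v), (z, 27, s, 22, c), (z, 27, s, 24, a), (z, 27, s, 4, x), (z, 27, s, 5, w), (z, 36, k, 13, v), (z, 36, k, 15, v), (z, 36, k, 22, c), (z, 36, k, 24, a), (z, 36, k, 4, x), (z, 36, k, 5, w), (z, 39, k, 13, v), (z, 39, k, 15, v), (z, 39, k, 22, c), (z, 39, k, 24, a), (z, 39, k, 4, x), (z, 39, k, 5, w), (z, 5, y, 13, v), (z, 5, y, 15, v), (z, 5, y, 22, c), (z, 5, y, 24, a), (z, 5, y, 4, x), (z, 5, y, 5, w), (z, 6, r, 13, v), (z, 6, r, 15, v), (z, 6, r, 22, c), (z, 6, r, 24, a), (z, 6, r, 4, x), (z, 6, r, 5, w)}.
Filtering on C = c leaves {(z, 21, q, 22, c), (z, 27, d, 22, c), (z, 27, s, 22, c), (z, 36, k, 22, c), (z, 39, k, 22, c), (z, 5, y, 22, c), (z, 6, r, 22, c)}.
Keep only column(s) G, B, A: {(z, 21, q), (z, 27, d), (z, 27, s), (z, 36, k), (z, 39, k), (z, 5, y), (z, 6, r)}

{(z, 21, q), (z, 27, d), (z, 27, s), (z, 36, k), (z, 39, k), (z, 5, y), (z, 6, r)}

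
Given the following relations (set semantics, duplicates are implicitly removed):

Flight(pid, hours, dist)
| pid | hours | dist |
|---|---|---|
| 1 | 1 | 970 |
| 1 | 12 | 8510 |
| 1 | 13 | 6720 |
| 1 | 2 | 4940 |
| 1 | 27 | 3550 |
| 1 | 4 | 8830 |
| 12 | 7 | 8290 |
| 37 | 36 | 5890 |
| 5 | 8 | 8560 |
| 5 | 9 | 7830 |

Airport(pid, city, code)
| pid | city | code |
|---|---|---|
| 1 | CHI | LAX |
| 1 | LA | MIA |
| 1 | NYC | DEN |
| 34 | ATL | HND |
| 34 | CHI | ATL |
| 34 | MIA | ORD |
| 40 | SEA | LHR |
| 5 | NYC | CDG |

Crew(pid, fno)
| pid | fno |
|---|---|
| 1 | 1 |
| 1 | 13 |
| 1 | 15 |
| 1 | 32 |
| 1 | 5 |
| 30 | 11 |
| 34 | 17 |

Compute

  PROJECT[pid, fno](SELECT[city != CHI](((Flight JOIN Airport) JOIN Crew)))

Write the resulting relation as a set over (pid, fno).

{(1, 1), (1, 13), (1, 15), (1, 32), (1, 5)}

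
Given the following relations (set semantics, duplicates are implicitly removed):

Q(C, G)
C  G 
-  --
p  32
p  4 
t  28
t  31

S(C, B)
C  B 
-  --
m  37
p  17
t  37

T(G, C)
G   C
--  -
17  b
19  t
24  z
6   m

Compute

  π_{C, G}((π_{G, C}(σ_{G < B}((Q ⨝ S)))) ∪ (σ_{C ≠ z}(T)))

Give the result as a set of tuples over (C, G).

Natural join on C: {(p, 32, 17), (p, 4, 17), (t, 28, 37), (t, 31, 37)}
σ[G < B]: keep tuples satisfying G < B → {(p, 4, 17), (t, 28, 37), (t, 31, 37)}
Keep only column(s) G, C: {(28, t), (31, t), (4, p)}
σ[C ≠ z]: keep tuples satisfying C ≠ z → {(17, b), (19, t), (6, m)}
Union: {(28, t), (31, t), (4, p)} with {(17, b), (19, t), (6, m)} → {(17, b), (19, t), (28, t), (31, t), (4, p), (6, m)}
Keep only column(s) C, G: {(b, 17), (m, 6), (p, 4), (t, 19), (t, 28), (t, 31)}

{(b, 17), (m, 6), (p, 4), (t, 19), (t, 28), (t, 31)}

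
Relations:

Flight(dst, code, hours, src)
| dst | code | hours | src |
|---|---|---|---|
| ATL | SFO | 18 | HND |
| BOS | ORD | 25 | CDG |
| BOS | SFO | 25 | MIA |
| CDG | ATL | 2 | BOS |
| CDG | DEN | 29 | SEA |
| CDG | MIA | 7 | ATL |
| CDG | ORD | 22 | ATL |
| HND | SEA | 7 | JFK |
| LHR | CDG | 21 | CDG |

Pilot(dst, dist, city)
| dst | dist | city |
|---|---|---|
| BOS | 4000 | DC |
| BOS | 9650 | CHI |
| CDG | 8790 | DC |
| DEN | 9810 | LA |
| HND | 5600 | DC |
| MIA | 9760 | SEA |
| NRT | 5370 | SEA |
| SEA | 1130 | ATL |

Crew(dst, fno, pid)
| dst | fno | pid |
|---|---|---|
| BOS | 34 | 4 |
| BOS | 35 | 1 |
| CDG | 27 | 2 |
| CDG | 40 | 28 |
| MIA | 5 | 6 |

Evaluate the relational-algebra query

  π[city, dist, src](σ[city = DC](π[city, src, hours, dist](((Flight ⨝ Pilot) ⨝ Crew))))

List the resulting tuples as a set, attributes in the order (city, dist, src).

{(DC, 4000, CDG), (DC, 4000, MIA), (DC, 8790, ATL), (DC, 8790, BOS), (DC, 8790, SEA)}

Natural join on dst: {(BOS, ORD, 25, CDG, 4000, DC), (BOS, ORD, 25, CDG, 9650, CHI), (BOS, SFO, 25, MIA, 4000, DC), (BOS, SFO, 25, MIA, 9650, CHI), (CDG, ATL, 2, BOS, 8790, DC), (CDG, DEN, 29, SEA, 8790, DC), (CDG, MIA, 7, ATL, 8790, DC), (CDG, ORD, 22, ATL, 8790, DC), (HND, SEA, 7, JFK, 5600, DC)}
Natural join on dst: {(BOS, ORD, 25, CDG, 4000, DC, 34, 4), (BOS, ORD, 25, CDG, 4000, DC, 35, 1), (BOS, ORD, 25, CDG, 9650, CHI, 34, 4), (BOS, ORD, 25, CDG, 9650, CHI, 35, 1), (BOS, SFO, 25, MIA, 4000, DC, 34, 4), (BOS, SFO, 25, MIA, 4000, DC, 35, 1), (BOS, SFO, 25, MIA, 9650, CHI, 34, 4), (BOS, SFO, 25, MIA, 9650, CHI, 35, 1), (CDG, ATL, 2, BOS, 8790, DC, 27, 2), (CDG, ATL, 2, BOS, 8790, DC, 40, 28), (CDG, DEN, 29, SEA, 8790, DC, 27, 2), (CDG, DEN, 29, SEA, 8790, DC, 40, 28), (CDG, MIA, 7, ATL, 8790, DC, 27, 2), (CDG, MIA, 7, ATL, 8790, DC, 40, 28), (CDG, ORD, 22, ATL, 8790, DC, 27, 2), (CDG, ORD, 22, ATL, 8790, DC, 40, 28)}
Projecting to city, src, hours, dist (8 duplicate(s) eliminated): {(CHI, CDG, 25, 9650), (CHI, MIA, 25, 9650), (DC, ATL, 22, 8790), (DC, ATL, 7, 8790), (DC, BOS, 2, 8790), (DC, CDG, 25, 4000), (DC, MIA, 25, 4000), (DC, SEA, 29, 8790)}
Selection city = DC: {(DC, ATL, 22, 8790), (DC, ATL, 7, 8790), (DC, BOS, 2, 8790), (DC, CDG, 25, 4000), (DC, MIA, 25, 4000), (DC, SEA, 29, 8790)}
Projecting to city, dist, src (1 duplicate(s) eliminated): {(DC, 4000, CDG), (DC, 4000, MIA), (DC, 8790, ATL), (DC, 8790, BOS), (DC, 8790, SEA)}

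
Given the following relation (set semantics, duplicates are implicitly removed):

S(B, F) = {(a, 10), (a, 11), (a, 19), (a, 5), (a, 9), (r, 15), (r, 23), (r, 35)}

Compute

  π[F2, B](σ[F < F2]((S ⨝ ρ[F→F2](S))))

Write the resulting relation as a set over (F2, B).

{(10, a), (11, a), (19, a), (23, r), (35, r), (9, a)}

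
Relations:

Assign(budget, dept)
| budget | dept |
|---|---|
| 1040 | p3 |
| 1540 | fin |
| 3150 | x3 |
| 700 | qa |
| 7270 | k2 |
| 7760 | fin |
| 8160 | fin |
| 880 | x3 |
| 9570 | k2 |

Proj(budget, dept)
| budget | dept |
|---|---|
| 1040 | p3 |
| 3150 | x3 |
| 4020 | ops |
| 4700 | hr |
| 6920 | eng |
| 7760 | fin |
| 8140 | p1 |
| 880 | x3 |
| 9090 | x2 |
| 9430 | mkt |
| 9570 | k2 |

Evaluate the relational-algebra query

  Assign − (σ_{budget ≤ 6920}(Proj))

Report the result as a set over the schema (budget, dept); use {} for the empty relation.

{(1540, fin), (700, qa), (7270, k2), (7760, fin), (8160, fin), (9570, k2)}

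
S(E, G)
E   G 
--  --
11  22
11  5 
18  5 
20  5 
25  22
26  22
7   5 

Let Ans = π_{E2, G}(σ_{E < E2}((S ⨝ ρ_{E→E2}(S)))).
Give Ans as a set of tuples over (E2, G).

ρ[E→E2]: schema becomes (E2, G); tuples unchanged.
Joining S and ρ_{E→E2}(S) on G yields {(11, 22, 11), (11, 22, 25), (11, 22, 26), (11, 5, 11), (11, 5, 18), (11, 5, 20), (11, 5, 7), (18, 5, 11), (18, 5, 18), (18, 5, 20), (18, 5, 7), (20, 5, 11), (20, 5, 18), (20, 5, 20), (20, 5, 7), (25, 22, 11), (25, 22, 25), (25, 22, 26), (26, 22, 11), (26, 22, 25), (26, 22, 26), (7, 5, 11), (7, 5, 18), (7, 5, 20), (7, 5, 7)}.
Filtering on E < E2 leaves {(11, 22, 25), (11, 22, 26), (11, 5, 18), (11, 5, 20), (18, 5, 20), (25, 22, 26), (7, 5, 11), (7, 5, 18), (7, 5, 20)}.
Keep only column(s) E2, G (4 duplicate(s) eliminated): {(11, 5), (18, 5), (20, 5), (25, 22), (26, 22)}

{(11, 5), (18, 5), (20, 5), (25, 22), (26, 22)}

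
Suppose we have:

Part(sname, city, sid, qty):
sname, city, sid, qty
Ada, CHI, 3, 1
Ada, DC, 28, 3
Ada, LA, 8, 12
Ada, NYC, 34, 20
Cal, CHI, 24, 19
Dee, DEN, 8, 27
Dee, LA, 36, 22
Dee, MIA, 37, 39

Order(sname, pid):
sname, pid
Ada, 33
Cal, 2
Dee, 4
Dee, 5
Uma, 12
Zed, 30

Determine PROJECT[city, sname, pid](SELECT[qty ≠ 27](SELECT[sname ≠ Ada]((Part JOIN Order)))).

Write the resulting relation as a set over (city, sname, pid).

Natural join on sname: {(Ada, CHI, 3, 1, 33), (Ada, DC, 28, 3, 33), (Ada, LA, 8, 12, 33), (Ada, NYC, 34, 20, 33), (Cal, CHI, 24, 19, 2), (Dee, DEN, 8, 27, 4), (Dee, DEN, 8, 27, 5), (Dee, LA, 36, 22, 4), (Dee, LA, 36, 22, 5), (Dee, MIA, 37, 39, 4), (Dee, MIA, 37, 39, 5)}
Selection sname ≠ Ada: {(Cal, CHI, 24, 19, 2), (Dee, DEN, 8, 27, 4), (Dee, DEN, 8, 27, 5), (Dee, LA, 36, 22, 4), (Dee, LA, 36, 22, 5), (Dee, MIA, 37, 39, 4), (Dee, MIA, 37, 39, 5)}
Selection qty ≠ 27: {(Cal, CHI, 24, 19, 2), (Dee, LA, 36, 22, 4), (Dee, LA, 36, 22, 5), (Dee, MIA, 37, 39, 4), (Dee, MIA, 37, 39, 5)}
π_{city, sname, pid} gives {(CHI, Cal, 2), (LA, Dee, 4), (LA, Dee, 5), (MIA, Dee, 4), (MIA, Dee, 5)}.

{(CHI, Cal, 2), (LA, Dee, 4), (LA, Dee, 5), (MIA, Dee, 4), (MIA, Dee, 5)}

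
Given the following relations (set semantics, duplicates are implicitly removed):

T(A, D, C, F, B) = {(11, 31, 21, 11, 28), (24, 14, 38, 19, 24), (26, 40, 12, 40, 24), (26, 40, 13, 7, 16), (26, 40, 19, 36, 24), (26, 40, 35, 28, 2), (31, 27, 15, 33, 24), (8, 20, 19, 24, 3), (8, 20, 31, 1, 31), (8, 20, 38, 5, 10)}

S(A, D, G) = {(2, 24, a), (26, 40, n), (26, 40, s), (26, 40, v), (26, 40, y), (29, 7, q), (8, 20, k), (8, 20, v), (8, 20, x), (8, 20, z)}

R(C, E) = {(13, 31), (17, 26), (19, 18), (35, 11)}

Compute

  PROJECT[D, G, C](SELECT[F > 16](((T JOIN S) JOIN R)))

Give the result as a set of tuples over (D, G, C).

{(20, k, 19), (20, v, 19), (20, x, 19), (20, z, 19), (40, n, 19), (40, n, 35), (40, s, 19), (40, s, 35), (40, v, 19), (40, v, 35), (40, y, 19), (40, y, 35)}

T ⋈ S (natural join on A, D): {(26, 40, 12, 40, 24, n), (26, 40, 12, 40, 24, s), (26, 40, 12, 40, 24, v), (26, 40, 12, 40, 24, y), (26, 40, 13, 7, 16, n), (26, 40, 13, 7, 16, s), (26, 40, 13, 7, 16, v), (26, 40, 13, 7, 16, y), (26, 40, 19, 36, 24, n), (26, 40, 19, 36, 24, s), (26, 40, 19, 36, 24, v), (26, 40, 19, 36, 24, y), (26, 40, 35, 28, 2, n), (26, 40, 35, 28, 2, s), (26, 40, 35, 28, 2, v), (26, 40, 35, 28, 2, y), (8, 20, 19, 24, 3, k), (8, 20, 19, 24, 3, v), (8, 20, 19, 24, 3, x), (8, 20, 19, 24, 3, z), (8, 20, 31, 1, 31, k), (8, 20, 31, 1, 31, v), (8, 20, 31, 1, 31, x), (8, 20, 31, 1, 31, z), (8, 20, 38, 5, 10, k), (8, 20, 38, 5, 10, v), (8, 20, 38, 5, 10, x), (8, 20, 38, 5, 10, z)}
(T JOIN S) ⋈ R (natural join on C): {(26, 40, 13, 7, 16, n, 31), (26, 40, 13, 7, 16, s, 31), (26, 40, 13, 7, 16, v, 31), (26, 40, 13, 7, 16, y, 31), (26, 40, 19, 36, 24, n, 18), (26, 40, 19, 36, 24, s, 18), (26, 40, 19, 36, 24, v, 18), (26, 40, 19, 36, 24, y, 18), (26, 40, 35, 28, 2, n, 11), (26, 40, 35, 28, 2, s, 11), (26, 40, 35, 28, 2, v, 11), (26, 40, 35, 28, 2, y, 11), (8, 20, 19, 24, 3, k, 18), (8, 20, 19, 24, 3, v, 18), (8, 20, 19, 24, 3, x, 18), (8, 20, 19, 24, 3, z, 18)}
σ[F > 16]: keep tuples satisfying F > 16 → {(26, 40, 19, 36, 24, n, 18), (26, 40, 19, 36, 24, s, 18), (26, 40, 19, 36, 24, v, 18), (26, 40, 19, 36, 24, y, 18), (26, 40, 35, 28, 2, n, 11), (26, 40, 35, 28, 2, s, 11), (26, 40, 35, 28, 2, v, 11), (26, 40, 35, 28, 2, y, 11), (8, 20, 19, 24, 3, k, 18), (8, 20, 19, 24, 3, v, 18), (8, 20, 19, 24, 3, x, 18), (8, 20, 19, 24, 3, z, 18)}
Projecting to D, G, C: {(20, k, 19), (20, v, 19), (20, x, 19), (20, z, 19), (40, n, 19), (40, n, 35), (40, s, 19), (40, s, 35), (40, v, 19), (40, v, 35), (40, y, 19), (40, y, 35)}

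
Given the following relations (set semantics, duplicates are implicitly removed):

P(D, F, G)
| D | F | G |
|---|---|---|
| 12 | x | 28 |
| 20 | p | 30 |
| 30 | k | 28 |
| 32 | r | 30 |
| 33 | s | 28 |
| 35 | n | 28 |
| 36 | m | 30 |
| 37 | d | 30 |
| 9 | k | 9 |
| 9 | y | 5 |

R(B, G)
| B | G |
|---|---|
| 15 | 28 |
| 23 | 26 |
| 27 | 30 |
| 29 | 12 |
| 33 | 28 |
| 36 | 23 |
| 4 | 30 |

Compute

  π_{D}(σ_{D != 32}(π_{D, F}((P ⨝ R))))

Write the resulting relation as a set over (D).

{12, 20, 30, 33, 35, 36, 37}

Natural join on G: {(12, x, 28, 15), (12, x, 28, 33), (20, p, 30, 27), (20, p, 30, 4), (30, k, 28, 15), (30, k, 28, 33), (32, r, 30, 27), (32, r, 30, 4), (33, s, 28, 15), (33, s, 28, 33), (35, n, 28, 15), (35, n, 28, 33), (36, m, 30, 27), (36, m, 30, 4), (37, d, 30, 27), (37, d, 30, 4)}
Keep only column(s) D, F (8 duplicate(s) eliminated): {(12, x), (20, p), (30, k), (32, r), (33, s), (35, n), (36, m), (37, d)}
σ[D != 32]: keep tuples satisfying D != 32 → {(12, x), (20, p), (30, k), (33, s), (35, n), (36, m), (37, d)}
Keep only column(s) D: {12, 20, 30, 33, 35, 36, 37}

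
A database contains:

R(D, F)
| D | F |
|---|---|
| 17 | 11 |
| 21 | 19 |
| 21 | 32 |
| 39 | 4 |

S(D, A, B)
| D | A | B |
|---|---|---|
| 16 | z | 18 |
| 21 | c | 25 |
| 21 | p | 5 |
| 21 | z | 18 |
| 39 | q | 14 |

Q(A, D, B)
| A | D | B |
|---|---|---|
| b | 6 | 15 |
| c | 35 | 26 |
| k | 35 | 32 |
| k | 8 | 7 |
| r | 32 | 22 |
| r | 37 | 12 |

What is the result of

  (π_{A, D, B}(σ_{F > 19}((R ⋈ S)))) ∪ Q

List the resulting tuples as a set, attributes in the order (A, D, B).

Natural join on D: {(21, 19, c, 25), (21, 19, p, 5), (21, 19, z, 18), (21, 32, c, 25), (21, 32, p, 5), (21, 32, z, 18), (39, 4, q, 14)}
Apply σ_{F > 19}; surviving tuples: {(21, 32, c, 25), (21, 32, p, 5), (21, 32, z, 18)}
Projecting to A, D, B: {(c, 21, 25), (p, 21, 5), (z, 21, 18)}
Taking the union: {(b, 6, 15), (c, 21, 25), (c, 35, 26), (k, 35, 32), (k, 8, 7), (p, 21, 5), (r, 32, 22), (r, 37, 12), (z, 21, 18)}

{(b, 6, 15), (c, 21, 25), (c, 35, 26), (k, 35, 32), (k, 8, 7), (p, 21, 5), (r, 32, 22), (r, 37, 12), (z, 21, 18)}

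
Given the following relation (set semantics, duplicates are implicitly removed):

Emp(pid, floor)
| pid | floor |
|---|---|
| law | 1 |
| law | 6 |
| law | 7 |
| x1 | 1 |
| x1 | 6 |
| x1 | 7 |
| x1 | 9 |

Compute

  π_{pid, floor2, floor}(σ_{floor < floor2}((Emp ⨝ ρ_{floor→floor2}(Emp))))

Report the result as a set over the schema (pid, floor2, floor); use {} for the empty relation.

{(law, 6, 1), (law, 7, 1), (law, 7, 6), (x1, 6, 1), (x1, 7, 1), (x1, 7, 6), (x1, 9, 1), (x1, 9, 6), (x1, 9, 7)}

ρ[floor→floor2]: schema becomes (pid, floor2); tuples unchanged.
Joining Emp and ρ_{floor→floor2}(Emp) on pid yields {(law, 1, 1), (law, 1, 6), (law, 1, 7), (law, 6, 1), (law, 6, 6), (law, 6, 7), (law, 7, 1), (law, 7, 6), (law, 7, 7), (x1, 1, 1), (x1, 1, 6), (x1, 1, 7), (x1, 1, 9), (x1, 6, 1), (x1, 6, 6), (x1, 6, 7), (x1, 6, 9), (x1, 7, 1), (x1, 7, 6), (x1, 7, 7), (x1, 7, 9), (x1, 9, 1), (x1, 9, 6), (x1, 9, 7), (x1, 9, 9)}.
σ[floor < floor2]: keep tuples satisfying floor < floor2 → {(law, 1, 6), (law, 1, 7), (law, 6, 7), (x1, 1, 6), (x1, 1, 7), (x1, 1, 9), (x1, 6, 7), (x1, 6, 9), (x1, 7, 9)}
π_{pid, floor2, floor} gives {(law, 6, 1), (law, 7, 1), (law, 7, 6), (x1, 6, 1), (x1, 7, 1), (x1, 7, 6), (x1, 9, 1), (x1, 9, 6), (x1, 9, 7)}.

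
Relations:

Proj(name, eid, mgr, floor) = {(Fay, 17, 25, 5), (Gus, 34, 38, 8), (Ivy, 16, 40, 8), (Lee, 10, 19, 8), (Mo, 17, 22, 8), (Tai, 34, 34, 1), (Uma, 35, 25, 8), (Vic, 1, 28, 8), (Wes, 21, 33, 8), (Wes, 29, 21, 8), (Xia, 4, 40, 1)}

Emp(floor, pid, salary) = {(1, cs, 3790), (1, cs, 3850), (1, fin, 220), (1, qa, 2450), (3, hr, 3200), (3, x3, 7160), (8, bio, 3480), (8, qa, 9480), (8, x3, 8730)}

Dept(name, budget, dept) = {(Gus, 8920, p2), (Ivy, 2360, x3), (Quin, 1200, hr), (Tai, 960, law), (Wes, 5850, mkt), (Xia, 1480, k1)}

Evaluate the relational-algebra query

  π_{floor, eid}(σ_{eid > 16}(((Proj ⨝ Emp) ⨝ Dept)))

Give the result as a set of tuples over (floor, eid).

{(1, 34), (8, 21), (8, 29), (8, 34)}

Joining Proj and Emp on floor yields {(Gus, 34, 38, 8, bio, 3480), (Gus, 34, 38, 8, qa, 9480), (Gus, 34, 38, 8, x3, 8730), (Ivy, 16, 40, 8, bio, 3480), (Ivy, 16, 40, 8, qa, 9480), (Ivy, 16, 40, 8, x3, 8730), (Lee, 10, 19, 8, bio, 3480), (Lee, 10, 19, 8, qa, 9480), (Lee, 10, 19, 8, x3, 8730), (Mo, 17, 22, 8, bio, 3480), (Mo, 17, 22, 8, qa, 9480), (Mo, 17, 22, 8, x3, 8730), (Tai, 34, 34, 1, cs, 3790), (Tai, 34, 34, 1, cs, 3850), (Tai, 34, 34, 1, fin, 220), (Tai, 34, 34, 1, qa, 2450), (Uma, 35, 25, 8, bio, 3480), (Uma, 35, 25, 8, qa, 9480), (Uma, 35, 25, 8, x3, 8730), (Vic, 1, 28, 8, bio, 3480), (Vic, 1, 28, 8, qa, 9480), (Vic, 1, 28, 8, x3, 8730), (Wes, 21, 33, 8, bio, 3480), (Wes, 21, 33, 8, qa, 9480), (Wes, 21, 33, 8, x3, 8730), (Wes, 29, 21, 8, bio, 3480), (Wes, 29, 21, 8, qa, 9480), (Wes, 29, 21, 8, x3, 8730), (Xia, 4, 40, 1, cs, 3790), (Xia, 4, 40, 1, cs, 3850), (Xia, 4, 40, 1, fin, 220), (Xia, 4, 40, 1, qa, 2450)}.
Joining (Proj ⨝ Emp) and Dept on name yields {(Gus, 34, 38, 8, bio, 3480, 8920, p2), (Gus, 34, 38, 8, qa, 9480, 8920, p2), (Gus, 34, 38, 8, x3, 8730, 8920, p2), (Ivy, 16, 40, 8, bio, 3480, 2360, x3), (Ivy, 16, 40, 8, qa, 9480, 2360, x3), (Ivy, 16, 40, 8, x3, 8730, 2360, x3), (Tai, 34, 34, 1, cs, 3790, 960, law), (Tai, 34, 34, 1, cs, 3850, 960, law), (Tai, 34, 34, 1, fin, 220, 960, law), (Tai, 34, 34, 1, qa, 2450, 960, law), (Wes, 21, 33, 8, bio, 3480, 5850, mkt), (Wes, 21, 33, 8, qa, 9480, 5850, mkt), (Wes, 21, 33, 8, x3, 8730, 5850, mkt), (Wes, 29, 21, 8, bio, 3480, 5850, mkt), (Wes, 29, 21, 8, qa, 9480, 5850, mkt), (Wes, 29, 21, 8, x3, 8730, 5850, mkt), (Xia, 4, 40, 1, cs, 3790, 1480, k1), (Xia, 4, 40, 1, cs, 3850, 1480, k1), (Xia, 4, 40, 1, fin, 220, 1480, k1), (Xia, 4, 40, 1, qa, 2450, 1480, k1)}.
σ[eid > 16]: keep tuples satisfying eid > 16 → {(Gus, 34, 38, 8, bio, 3480, 8920, p2), (Gus, 34, 38, 8, qa, 9480, 8920, p2), (Gus, 34, 38, 8, x3, 8730, 8920, p2), (Tai, 34, 34, 1, cs, 3790, 960, law), (Tai, 34, 34, 1, cs, 3850, 960, law), (Tai, 34, 34, 1, fin, 220, 960, law), (Tai, 34, 34, 1, qa, 2450, 960, law), (Wes, 21, 33, 8, bio, 3480, 5850, mkt), (Wes, 21, 33, 8, qa, 9480, 5850, mkt), (Wes, 21, 33, 8, x3, 8730, 5850, mkt), (Wes, 29, 21, 8, bio, 3480, 5850, mkt), (Wes, 29, 21, 8, qa, 9480, 5850, mkt), (Wes, 29, 21, 8, x3, 8730, 5850, mkt)}
π_{floor, eid} gives {(1, 34), (8, 21), (8, 29), (8, 34)} (9 duplicate(s) eliminated).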